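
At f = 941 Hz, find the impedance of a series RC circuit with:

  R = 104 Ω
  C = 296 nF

Step 1 — Angular frequency: ω = 2π·f = 2π·941 = 5912 rad/s.
Step 2 — Component impedances:
  R: Z = R = 104 Ω
  C: Z = 1/(jωC) = -j/(ω·C) = 0 - j571.4 Ω
Step 3 — Series combination: Z_total = R + C = 104 - j571.4 Ω = 580.8∠-79.7° Ω.

Z = 104 - j571.4 Ω = 580.8∠-79.7° Ω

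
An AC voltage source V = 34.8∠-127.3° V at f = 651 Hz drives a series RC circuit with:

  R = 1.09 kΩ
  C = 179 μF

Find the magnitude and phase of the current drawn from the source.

Step 1 — Angular frequency: ω = 2π·f = 2π·651 = 4090 rad/s.
Step 2 — Component impedances:
  R: Z = R = 1090 Ω
  C: Z = 1/(jωC) = -j/(ω·C) = 0 - j1.366 Ω
Step 3 — Series combination: Z_total = R + C = 1090 - j1.366 Ω = 1090∠-0.1° Ω.
Step 4 — Source phasor: V = 34.8∠-127.3° V = -21.09 - j27.68 V.
Step 5 — Ohm's law: I = V / Z_total = (-21.09 - j27.68) / (1090 - j1.366) = -0.01932 - j0.02542 A.
Step 6 — Convert to polar: |I| = 0.03193 A, ∠I = -127.2°.

I = 0.03193∠-127.2° A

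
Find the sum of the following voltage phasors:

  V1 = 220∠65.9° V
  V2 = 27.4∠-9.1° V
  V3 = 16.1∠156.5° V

Step 1 — Convert each phasor to rectangular form:
  V1 = 220·(cos(65.9°) + j·sin(65.9°)) = 89.83 + j200.8 V
  V2 = 27.4·(cos(-9.1°) + j·sin(-9.1°)) = 27.06 - j4.334 V
  V3 = 16.1·(cos(156.5°) + j·sin(156.5°)) = -14.76 + j6.42 V
Step 2 — Sum components: V_total = 102.1 + j202.9 V.
Step 3 — Convert to polar: |V_total| = 227.2 V, ∠V_total = 63.3°.

V_total = 227.2∠63.3° V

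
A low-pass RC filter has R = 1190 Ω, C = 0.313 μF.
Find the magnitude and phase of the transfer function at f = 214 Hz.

Step 1 — Angular frequency: ω = 2π·214 = 1345 rad/s.
Step 2 — Transfer function: H(jω) = 1/(1 + jωRC).
Step 3 — Denominator: 1 + jωRC = 1 + j·1345·1190·3.13e-07 = 1 + j0.5008.
Step 4 — H = 0.7995 - j0.4004.
Step 5 — Magnitude: |H| = 0.8941 (-1.0 dB); phase: φ = -26.6°.

|H| = 0.8941 (-1.0 dB), φ = -26.6°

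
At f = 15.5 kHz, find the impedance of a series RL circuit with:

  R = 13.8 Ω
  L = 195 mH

Step 1 — Angular frequency: ω = 2π·f = 2π·1.55e+04 = 9.739e+04 rad/s.
Step 2 — Component impedances:
  R: Z = R = 13.8 Ω
  L: Z = jωL = j·9.739e+04·0.195 = 0 + j1.899e+04 Ω
Step 3 — Series combination: Z_total = R + L = 13.8 + j1.899e+04 Ω = 1.899e+04∠90.0° Ω.

Z = 13.8 + j1.899e+04 Ω = 1.899e+04∠90.0° Ω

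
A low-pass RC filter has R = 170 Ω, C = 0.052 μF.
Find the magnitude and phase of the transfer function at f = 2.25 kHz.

Step 1 — Angular frequency: ω = 2π·2250 = 1.414e+04 rad/s.
Step 2 — Transfer function: H(jω) = 1/(1 + jωRC).
Step 3 — Denominator: 1 + jωRC = 1 + j·1.414e+04·170·5.2e-08 = 1 + j0.125.
Step 4 — H = 0.9846 - j0.1231.
Step 5 — Magnitude: |H| = 0.9923 (-0.1 dB); phase: φ = -7.1°.

|H| = 0.9923 (-0.1 dB), φ = -7.1°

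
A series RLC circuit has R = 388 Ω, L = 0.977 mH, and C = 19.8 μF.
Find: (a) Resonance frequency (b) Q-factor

Step 1 — Resonance condition Im(Z)=0 gives ω₀ = 1/√(LC).
Step 2 — ω₀ = 1/√(0.000977·1.98e-05) = 7190 rad/s.
Step 3 — f₀ = ω₀/(2π) = 1144 Hz.
Step 4 — Series Q: Q = ω₀L/R = 7190·0.000977/388 = 0.0181.

(a) f₀ = 1144 Hz  (b) Q = 0.0181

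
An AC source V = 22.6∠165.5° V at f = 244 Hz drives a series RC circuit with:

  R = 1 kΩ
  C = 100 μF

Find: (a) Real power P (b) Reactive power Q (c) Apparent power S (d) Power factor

Step 1 — Angular frequency: ω = 2π·f = 2π·244 = 1533 rad/s.
Step 2 — Component impedances:
  R: Z = R = 1000 Ω
  C: Z = 1/(jωC) = -j/(ω·C) = 0 - j6.523 Ω
Step 3 — Series combination: Z_total = R + C = 1000 - j6.523 Ω = 1000∠-0.4° Ω.
Step 4 — Source phasor: V = 22.6∠165.5° V = -21.88 + j5.659 V.
Step 5 — Current: I = V / Z = -0.02192 + j0.005516 A = 0.0226∠165.9° A.
Step 6 — Complex power: S = V·I* = 0.5107 - j0.003331 VA.
Step 7 — Real power: P = Re(S) = 0.5107 W.
Step 8 — Reactive power: Q = Im(S) = -0.003331 VAR.
Step 9 — Apparent power: |S| = 0.5107 VA.
Step 10 — Power factor: PF = P/|S| = 1 (leading).

(a) P = 0.5107 W  (b) Q = -0.003331 VAR  (c) S = 0.5107 VA  (d) PF = 1 (leading)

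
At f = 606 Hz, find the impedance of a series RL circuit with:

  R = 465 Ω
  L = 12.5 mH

Step 1 — Angular frequency: ω = 2π·f = 2π·606 = 3808 rad/s.
Step 2 — Component impedances:
  R: Z = R = 465 Ω
  L: Z = jωL = j·3808·0.0125 = 0 + j47.6 Ω
Step 3 — Series combination: Z_total = R + L = 465 + j47.6 Ω = 467.4∠5.8° Ω.

Z = 465 + j47.6 Ω = 467.4∠5.8° Ω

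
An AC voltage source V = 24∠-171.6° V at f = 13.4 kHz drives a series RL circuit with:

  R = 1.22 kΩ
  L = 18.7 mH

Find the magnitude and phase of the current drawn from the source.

Step 1 — Angular frequency: ω = 2π·f = 2π·1.34e+04 = 8.419e+04 rad/s.
Step 2 — Component impedances:
  R: Z = R = 1220 Ω
  L: Z = jωL = j·8.419e+04·0.0187 = 0 + j1574 Ω
Step 3 — Series combination: Z_total = R + L = 1220 + j1574 Ω = 1992∠52.2° Ω.
Step 4 — Source phasor: V = 24∠-171.6° V = -23.74 - j3.506 V.
Step 5 — Ohm's law: I = V / Z_total = (-23.74 - j3.506) / (1220 + j1574) = -0.008693 + j0.008344 A.
Step 6 — Convert to polar: |I| = 0.01205 A, ∠I = 136.2°.

I = 0.01205∠136.2° A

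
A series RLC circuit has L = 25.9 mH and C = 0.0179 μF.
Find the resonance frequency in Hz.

Step 1 — Resonance condition Im(Z)=0 gives ω₀ = 1/√(LC).
Step 2 — ω₀ = 1/√(0.0259·1.79e-08) = 4.644e+04 rad/s.
Step 3 — f₀ = ω₀/(2π) = 7392 Hz.

f₀ = 7392 Hz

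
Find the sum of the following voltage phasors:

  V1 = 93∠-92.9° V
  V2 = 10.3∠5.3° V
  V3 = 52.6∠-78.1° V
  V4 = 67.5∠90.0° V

Step 1 — Convert each phasor to rectangular form:
  V1 = 93·(cos(-92.9°) + j·sin(-92.9°)) = -4.705 - j92.88 V
  V2 = 10.3·(cos(5.3°) + j·sin(5.3°)) = 10.26 + j0.9514 V
  V3 = 52.6·(cos(-78.1°) + j·sin(-78.1°)) = 10.85 - j51.47 V
  V4 = 67.5·(cos(90.0°) + j·sin(90.0°)) = 0 + j67.5 V
Step 2 — Sum components: V_total = 16.4 - j75.9 V.
Step 3 — Convert to polar: |V_total| = 77.65 V, ∠V_total = -77.8°.

V_total = 77.65∠-77.8° V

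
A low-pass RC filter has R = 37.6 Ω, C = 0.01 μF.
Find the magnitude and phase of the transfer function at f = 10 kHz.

Step 1 — Angular frequency: ω = 2π·1e+04 = 6.283e+04 rad/s.
Step 2 — Transfer function: H(jω) = 1/(1 + jωRC).
Step 3 — Denominator: 1 + jωRC = 1 + j·6.283e+04·37.6·1e-08 = 1 + j0.02362.
Step 4 — H = 0.9994 - j0.02361.
Step 5 — Magnitude: |H| = 0.9997 (-0.0 dB); phase: φ = -1.4°.

|H| = 0.9997 (-0.0 dB), φ = -1.4°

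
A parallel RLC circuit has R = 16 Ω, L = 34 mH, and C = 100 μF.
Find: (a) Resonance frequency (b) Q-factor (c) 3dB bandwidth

Step 1 — Resonance: ω₀ = 1/√(LC) = 1/√(0.034·0.0001) = 542.3 rad/s.
Step 2 — f₀ = ω₀/(2π) = 86.31 Hz.
Step 3 — Parallel Q: Q = R/(ω₀L) = 16/(542.3·0.034) = 0.8677.
Step 4 — Bandwidth: Δω = ω₀/Q = 625 rad/s; BW = Δω/(2π) = 99.47 Hz.

(a) f₀ = 86.31 Hz  (b) Q = 0.8677  (c) BW = 99.47 Hz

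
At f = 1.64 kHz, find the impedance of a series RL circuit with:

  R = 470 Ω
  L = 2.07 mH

Step 1 — Angular frequency: ω = 2π·f = 2π·1640 = 1.03e+04 rad/s.
Step 2 — Component impedances:
  R: Z = R = 470 Ω
  L: Z = jωL = j·1.03e+04·0.00207 = 0 + j21.33 Ω
Step 3 — Series combination: Z_total = R + L = 470 + j21.33 Ω = 470.5∠2.6° Ω.

Z = 470 + j21.33 Ω = 470.5∠2.6° Ω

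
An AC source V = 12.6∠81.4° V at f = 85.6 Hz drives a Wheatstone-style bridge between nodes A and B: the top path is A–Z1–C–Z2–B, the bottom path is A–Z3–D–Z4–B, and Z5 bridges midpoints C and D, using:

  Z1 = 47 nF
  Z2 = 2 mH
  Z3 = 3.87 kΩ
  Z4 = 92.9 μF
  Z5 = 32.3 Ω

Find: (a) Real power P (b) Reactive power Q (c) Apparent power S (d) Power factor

Step 1 — Angular frequency: ω = 2π·f = 2π·85.6 = 537.8 rad/s.
Step 2 — Component impedances:
  Z1: Z = 1/(jωC) = -j/(ω·C) = 0 - j3.956e+04 Ω
  Z2: Z = jωL = j·537.8·0.002 = 0 + j1.076 Ω
  Z3: Z = R = 3870 Ω
  Z4: Z = 1/(jωC) = -j/(ω·C) = 0 - j20.01 Ω
  Z5: Z = R = 32.3 Ω
Step 3 — Bridge requires nodal analysis (the Z5 bridge couples midpoints C and D, so the two paths cannot be reduced to a simple series/parallel combination). Setting node B to ground and injecting 1 A at node A, the 3-node admittance system at A, C, D solves to V_A = Z_AB = 3839 - j390.9 Ω = 3859∠-5.8° Ω.
Step 4 — Source phasor: V = 12.6∠81.4° V = 1.884 + j12.46 V.
Step 5 — Current: I = V / Z = 0.0001588 + j0.003261 A = 0.003265∠87.2° A.
Step 6 — Complex power: S = V·I* = 0.04093 - j0.004166 VA.
Step 7 — Real power: P = Re(S) = 0.04093 W.
Step 8 — Reactive power: Q = Im(S) = -0.004166 VAR.
Step 9 — Apparent power: |S| = 0.04114 VA.
Step 10 — Power factor: PF = P/|S| = 0.9949 (leading).

(a) P = 0.04093 W  (b) Q = -0.004166 VAR  (c) S = 0.04114 VA  (d) PF = 0.9949 (leading)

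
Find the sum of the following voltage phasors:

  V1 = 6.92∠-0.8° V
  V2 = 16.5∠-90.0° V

Step 1 — Convert each phasor to rectangular form:
  V1 = 6.92·(cos(-0.8°) + j·sin(-0.8°)) = 6.919 - j0.09662 V
  V2 = 16.5·(cos(-90.0°) + j·sin(-90.0°)) = 0 - j16.5 V
Step 2 — Sum components: V_total = 6.919 - j16.6 V.
Step 3 — Convert to polar: |V_total| = 17.98 V, ∠V_total = -67.4°.

V_total = 17.98∠-67.4° V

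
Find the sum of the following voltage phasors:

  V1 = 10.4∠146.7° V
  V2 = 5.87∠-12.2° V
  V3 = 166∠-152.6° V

Step 1 — Convert each phasor to rectangular form:
  V1 = 10.4·(cos(146.7°) + j·sin(146.7°)) = -8.692 + j5.71 V
  V2 = 5.87·(cos(-12.2°) + j·sin(-12.2°)) = 5.737 - j1.24 V
  V3 = 166·(cos(-152.6°) + j·sin(-152.6°)) = -147.4 - j76.39 V
Step 2 — Sum components: V_total = -150.3 - j71.92 V.
Step 3 — Convert to polar: |V_total| = 166.7 V, ∠V_total = -154.4°.

V_total = 166.7∠-154.4° V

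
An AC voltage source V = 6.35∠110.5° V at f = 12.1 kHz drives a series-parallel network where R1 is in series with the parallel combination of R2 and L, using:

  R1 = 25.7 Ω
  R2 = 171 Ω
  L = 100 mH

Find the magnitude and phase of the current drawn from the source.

Step 1 — Angular frequency: ω = 2π·f = 2π·1.21e+04 = 7.603e+04 rad/s.
Step 2 — Component impedances:
  R1: Z = R = 25.7 Ω
  R2: Z = R = 171 Ω
  L: Z = jωL = j·7.603e+04·0.1 = 0 + j7603 Ω
Step 3 — Parallel branch: R2 || L = 1/(1/R2 + 1/L) = 170.9 + j3.844 Ω.
Step 4 — Series with R1: Z_total = R1 + (R2 || L) = 196.6 + j3.844 Ω = 196.7∠1.1° Ω.
Step 5 — Source phasor: V = 6.35∠110.5° V = -2.224 + j5.948 V.
Step 6 — Ohm's law: I = V / Z_total = (-2.224 + j5.948) / (196.6 + j3.844) = -0.01072 + j0.03046 A.
Step 7 — Convert to polar: |I| = 0.03229 A, ∠I = 109.4°.

I = 0.03229∠109.4° A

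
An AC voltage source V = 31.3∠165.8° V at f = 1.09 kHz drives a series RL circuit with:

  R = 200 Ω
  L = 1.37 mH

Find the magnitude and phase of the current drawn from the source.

Step 1 — Angular frequency: ω = 2π·f = 2π·1090 = 6849 rad/s.
Step 2 — Component impedances:
  R: Z = R = 200 Ω
  L: Z = jωL = j·6849·0.00137 = 0 + j9.383 Ω
Step 3 — Series combination: Z_total = R + L = 200 + j9.383 Ω = 200.2∠2.7° Ω.
Step 4 — Source phasor: V = 31.3∠165.8° V = -30.34 + j7.678 V.
Step 5 — Ohm's law: I = V / Z_total = (-30.34 + j7.678) / (200 + j9.383) = -0.1496 + j0.04541 A.
Step 6 — Convert to polar: |I| = 0.1563 A, ∠I = 163.1°.

I = 0.1563∠163.1° A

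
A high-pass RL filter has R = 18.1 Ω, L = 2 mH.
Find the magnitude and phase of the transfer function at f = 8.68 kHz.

Step 1 — Angular frequency: ω = 2π·8680 = 5.454e+04 rad/s.
Step 2 — Transfer function: H(jω) = jωL/(R + jωL).
Step 3 — Numerator jωL = j·109.1; denominator R + jωL = 18.1 + j109.1.
Step 4 — H = 0.9732 + j0.1615.
Step 5 — Magnitude: |H| = 0.9865 (-0.1 dB); phase: φ = 9.4°.

|H| = 0.9865 (-0.1 dB), φ = 9.4°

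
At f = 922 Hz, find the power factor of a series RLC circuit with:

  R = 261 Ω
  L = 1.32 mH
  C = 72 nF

Step 1 — Angular frequency: ω = 2π·f = 2π·922 = 5793 rad/s.
Step 2 — Component impedances:
  R: Z = R = 261 Ω
  L: Z = jωL = j·5793·0.00132 = 0 + j7.647 Ω
  C: Z = 1/(jωC) = -j/(ω·C) = 0 - j2397 Ω
Step 3 — Series combination: Z_total = R + L + C = 261 - j2390 Ω = 2404∠-83.8° Ω.
Step 4 — Power factor: PF = cos(φ) = Re(Z)/|Z| = 261/2404 = 0.1086.
Step 5 — Type: Im(Z) = -2390 ⇒ leading (phase φ = -83.8°).

PF = 0.1086 (leading, φ = -83.8°)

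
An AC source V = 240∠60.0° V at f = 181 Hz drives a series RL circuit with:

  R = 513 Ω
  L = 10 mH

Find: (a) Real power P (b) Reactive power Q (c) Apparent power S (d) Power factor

Step 1 — Angular frequency: ω = 2π·f = 2π·181 = 1137 rad/s.
Step 2 — Component impedances:
  R: Z = R = 513 Ω
  L: Z = jωL = j·1137·0.01 = 0 + j11.37 Ω
Step 3 — Series combination: Z_total = R + L = 513 + j11.37 Ω = 513.1∠1.3° Ω.
Step 4 — Source phasor: V = 240∠60.0° V = 120 + j207.8 V.
Step 5 — Current: I = V / Z = 0.2428 + j0.3998 A = 0.4677∠58.7° A.
Step 6 — Complex power: S = V·I* = 112.2 + j2.488 VA.
Step 7 — Real power: P = Re(S) = 112.2 W.
Step 8 — Reactive power: Q = Im(S) = 2.488 VAR.
Step 9 — Apparent power: |S| = 112.3 VA.
Step 10 — Power factor: PF = P/|S| = 0.9998 (lagging).

(a) P = 112.2 W  (b) Q = 2.488 VAR  (c) S = 112.3 VA  (d) PF = 0.9998 (lagging)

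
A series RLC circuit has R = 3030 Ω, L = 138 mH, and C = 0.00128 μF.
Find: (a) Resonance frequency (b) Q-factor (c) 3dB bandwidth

Step 1 — Resonance: ω₀ = 1/√(LC) = 1/√(0.138·1.28e-09) = 7.524e+04 rad/s.
Step 2 — f₀ = ω₀/(2π) = 1.198e+04 Hz.
Step 3 — Series Q: Q = ω₀L/R = 7.524e+04·0.138/3030 = 3.427.
Step 4 — Bandwidth: Δω = ω₀/Q = 2.196e+04 rad/s; BW = Δω/(2π) = 3494 Hz.

(a) f₀ = 1.198e+04 Hz  (b) Q = 3.427  (c) BW = 3494 Hz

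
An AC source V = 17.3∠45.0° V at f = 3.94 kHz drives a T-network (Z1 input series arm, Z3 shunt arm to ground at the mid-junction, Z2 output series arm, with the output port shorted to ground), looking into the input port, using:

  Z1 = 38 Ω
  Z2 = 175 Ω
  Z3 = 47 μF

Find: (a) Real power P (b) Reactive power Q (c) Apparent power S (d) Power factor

Step 1 — Angular frequency: ω = 2π·f = 2π·3940 = 2.476e+04 rad/s.
Step 2 — Component impedances:
  Z1: Z = R = 38 Ω
  Z2: Z = R = 175 Ω
  Z3: Z = 1/(jωC) = -j/(ω·C) = 0 - j0.8595 Ω
Step 3 — With the output port shorted to ground, the output series arm Z2 runs from the junction to ground; the shunt arm Z3 also runs from the junction to ground. They appear in parallel: Z3 || Z2 = 0.004221 - j0.8594 Ω.
Step 4 — Series with input arm Z1: Z_in = Z1 + (Z3 || Z2) = 38 - j0.8594 Ω = 38.01∠-1.3° Ω.
Step 5 — Source phasor: V = 17.3∠45.0° V = 12.23 + j12.23 V.
Step 6 — Current: I = V / Z = 0.3144 + j0.329 A = 0.4551∠46.3° A.
Step 7 — Complex power: S = V·I* = 7.871 - j0.178 VA.
Step 8 — Real power: P = Re(S) = 7.871 W.
Step 9 — Reactive power: Q = Im(S) = -0.178 VAR.
Step 10 — Apparent power: |S| = 7.873 VA.
Step 11 — Power factor: PF = P/|S| = 0.9997 (leading).

(a) P = 7.871 W  (b) Q = -0.178 VAR  (c) S = 7.873 VA  (d) PF = 0.9997 (leading)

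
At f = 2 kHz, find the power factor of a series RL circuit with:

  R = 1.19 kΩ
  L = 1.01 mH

Step 1 — Angular frequency: ω = 2π·f = 2π·2000 = 1.257e+04 rad/s.
Step 2 — Component impedances:
  R: Z = R = 1190 Ω
  L: Z = jωL = j·1.257e+04·0.00101 = 0 + j12.69 Ω
Step 3 — Series combination: Z_total = R + L = 1190 + j12.69 Ω = 1190∠0.6° Ω.
Step 4 — Power factor: PF = cos(φ) = Re(Z)/|Z| = 1190/1190.1 = 0.9999.
Step 5 — Type: Im(Z) = 12.69 ⇒ lagging (phase φ = 0.6°).

PF = 0.9999 (lagging, φ = 0.6°)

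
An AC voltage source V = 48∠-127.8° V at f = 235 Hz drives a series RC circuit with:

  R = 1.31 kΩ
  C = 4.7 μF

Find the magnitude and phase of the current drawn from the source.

Step 1 — Angular frequency: ω = 2π·f = 2π·235 = 1477 rad/s.
Step 2 — Component impedances:
  R: Z = R = 1310 Ω
  C: Z = 1/(jωC) = -j/(ω·C) = 0 - j144.1 Ω
Step 3 — Series combination: Z_total = R + C = 1310 - j144.1 Ω = 1318∠-6.3° Ω.
Step 4 — Source phasor: V = 48∠-127.8° V = -29.42 - j37.93 V.
Step 5 — Ohm's law: I = V / Z_total = (-29.42 - j37.93) / (1310 - j144.1) = -0.01904 - j0.03105 A.
Step 6 — Convert to polar: |I| = 0.03642 A, ∠I = -121.5°.

I = 0.03642∠-121.5° A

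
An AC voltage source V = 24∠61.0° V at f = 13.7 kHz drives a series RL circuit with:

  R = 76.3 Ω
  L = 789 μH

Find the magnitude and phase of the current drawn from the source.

Step 1 — Angular frequency: ω = 2π·f = 2π·1.37e+04 = 8.608e+04 rad/s.
Step 2 — Component impedances:
  R: Z = R = 76.3 Ω
  L: Z = jωL = j·8.608e+04·0.000789 = 0 + j67.92 Ω
Step 3 — Series combination: Z_total = R + L = 76.3 + j67.92 Ω = 102.1∠41.7° Ω.
Step 4 — Source phasor: V = 24∠61.0° V = 11.64 + j20.99 V.
Step 5 — Ohm's law: I = V / Z_total = (11.64 + j20.99) / (76.3 + j67.92) = 0.2217 + j0.07776 A.
Step 6 — Convert to polar: |I| = 0.235 A, ∠I = 19.3°.

I = 0.235∠19.3° A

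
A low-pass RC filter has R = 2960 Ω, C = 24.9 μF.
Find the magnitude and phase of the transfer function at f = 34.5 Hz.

Step 1 — Angular frequency: ω = 2π·34.5 = 216.8 rad/s.
Step 2 — Transfer function: H(jω) = 1/(1 + jωRC).
Step 3 — Denominator: 1 + jωRC = 1 + j·216.8·2960·2.49e-05 = 1 + j15.98.
Step 4 — H = 0.003902 - j0.06235.
Step 5 — Magnitude: |H| = 0.06247 (-24.1 dB); phase: φ = -86.4°.

|H| = 0.06247 (-24.1 dB), φ = -86.4°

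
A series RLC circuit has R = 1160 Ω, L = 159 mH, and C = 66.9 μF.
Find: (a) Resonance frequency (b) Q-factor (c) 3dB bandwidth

Step 1 — Resonance condition Im(Z)=0 gives ω₀ = 1/√(LC).
Step 2 — ω₀ = 1/√(0.159·6.69e-05) = 306.6 rad/s.
Step 3 — f₀ = ω₀/(2π) = 48.8 Hz.
Step 4 — Series Q: Q = ω₀L/R = 306.6·0.159/1160 = 0.04203.
Step 5 — 3dB bandwidth: Δω = ω₀/Q = 7296 rad/s; BW = Δω/(2π) = 1161 Hz.

(a) f₀ = 48.8 Hz  (b) Q = 0.04203  (c) BW = 1161 Hz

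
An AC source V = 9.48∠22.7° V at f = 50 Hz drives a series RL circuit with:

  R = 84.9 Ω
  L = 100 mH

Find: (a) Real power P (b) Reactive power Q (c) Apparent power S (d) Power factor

Step 1 — Angular frequency: ω = 2π·f = 2π·50 = 314.2 rad/s.
Step 2 — Component impedances:
  R: Z = R = 84.9 Ω
  L: Z = jωL = j·314.2·0.1 = 0 + j31.42 Ω
Step 3 — Series combination: Z_total = R + L = 84.9 + j31.42 Ω = 90.53∠20.3° Ω.
Step 4 — Source phasor: V = 9.48∠22.7° V = 8.746 + j3.658 V.
Step 5 — Current: I = V / Z = 0.1046 + j0.004374 A = 0.1047∠2.4° A.
Step 6 — Complex power: S = V·I* = 0.9311 + j0.3445 VA.
Step 7 — Real power: P = Re(S) = 0.9311 W.
Step 8 — Reactive power: Q = Im(S) = 0.3445 VAR.
Step 9 — Apparent power: |S| = 0.9928 VA.
Step 10 — Power factor: PF = P/|S| = 0.9379 (lagging).

(a) P = 0.9311 W  (b) Q = 0.3445 VAR  (c) S = 0.9928 VA  (d) PF = 0.9379 (lagging)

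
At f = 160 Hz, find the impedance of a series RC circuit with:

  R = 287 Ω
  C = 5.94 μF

Step 1 — Angular frequency: ω = 2π·f = 2π·160 = 1005 rad/s.
Step 2 — Component impedances:
  R: Z = R = 287 Ω
  C: Z = 1/(jωC) = -j/(ω·C) = 0 - j167.5 Ω
Step 3 — Series combination: Z_total = R + C = 287 - j167.5 Ω = 332.3∠-30.3° Ω.

Z = 287 - j167.5 Ω = 332.3∠-30.3° Ω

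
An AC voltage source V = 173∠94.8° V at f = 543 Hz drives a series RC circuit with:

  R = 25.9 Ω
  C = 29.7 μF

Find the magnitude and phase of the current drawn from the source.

Step 1 — Angular frequency: ω = 2π·f = 2π·543 = 3412 rad/s.
Step 2 — Component impedances:
  R: Z = R = 25.9 Ω
  C: Z = 1/(jωC) = -j/(ω·C) = 0 - j9.869 Ω
Step 3 — Series combination: Z_total = R + C = 25.9 - j9.869 Ω = 27.72∠-20.9° Ω.
Step 4 — Source phasor: V = 173∠94.8° V = -14.48 + j172.4 V.
Step 5 — Ohm's law: I = V / Z_total = (-14.48 + j172.4) / (25.9 - j9.869) = -2.703 + j5.626 A.
Step 6 — Convert to polar: |I| = 6.242 A, ∠I = 115.7°.

I = 6.242∠115.7° A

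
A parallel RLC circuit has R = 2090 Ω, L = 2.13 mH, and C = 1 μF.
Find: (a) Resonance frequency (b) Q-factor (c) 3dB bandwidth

Step 1 — Resonance: ω₀ = 1/√(LC) = 1/√(0.00213·1e-06) = 2.167e+04 rad/s.
Step 2 — f₀ = ω₀/(2π) = 3449 Hz.
Step 3 — Parallel Q: Q = R/(ω₀L) = 2090/(2.167e+04·0.00213) = 45.29.
Step 4 — Bandwidth: Δω = ω₀/Q = 478.5 rad/s; BW = Δω/(2π) = 76.15 Hz.

(a) f₀ = 3449 Hz  (b) Q = 45.29  (c) BW = 76.15 Hz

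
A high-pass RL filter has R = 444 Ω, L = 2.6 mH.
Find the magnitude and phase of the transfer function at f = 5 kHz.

Step 1 — Angular frequency: ω = 2π·5000 = 3.142e+04 rad/s.
Step 2 — Transfer function: H(jω) = jωL/(R + jωL).
Step 3 — Numerator jωL = j·81.68; denominator R + jωL = 444 + j81.68.
Step 4 — H = 0.03274 + j0.1779.
Step 5 — Magnitude: |H| = 0.1809 (-14.8 dB); phase: φ = 79.6°.

|H| = 0.1809 (-14.8 dB), φ = 79.6°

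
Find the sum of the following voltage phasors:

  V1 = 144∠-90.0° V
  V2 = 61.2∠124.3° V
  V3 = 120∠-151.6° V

Step 1 — Convert each phasor to rectangular form:
  V1 = 144·(cos(-90.0°) + j·sin(-90.0°)) = 0 - j144 V
  V2 = 61.2·(cos(124.3°) + j·sin(124.3°)) = -34.49 + j50.56 V
  V3 = 120·(cos(-151.6°) + j·sin(-151.6°)) = -105.6 - j57.07 V
Step 2 — Sum components: V_total = -140 - j150.5 V.
Step 3 — Convert to polar: |V_total| = 205.6 V, ∠V_total = -132.9°.

V_total = 205.6∠-132.9° V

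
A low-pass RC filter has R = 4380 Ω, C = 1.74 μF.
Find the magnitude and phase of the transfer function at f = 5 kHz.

Step 1 — Angular frequency: ω = 2π·5000 = 3.142e+04 rad/s.
Step 2 — Transfer function: H(jω) = 1/(1 + jωRC).
Step 3 — Denominator: 1 + jωRC = 1 + j·3.142e+04·4380·1.74e-06 = 1 + j239.4.
Step 4 — H = 1.744e-05 - j0.004177.
Step 5 — Magnitude: |H| = 0.004177 (-47.6 dB); phase: φ = -89.8°.

|H| = 0.004177 (-47.6 dB), φ = -89.8°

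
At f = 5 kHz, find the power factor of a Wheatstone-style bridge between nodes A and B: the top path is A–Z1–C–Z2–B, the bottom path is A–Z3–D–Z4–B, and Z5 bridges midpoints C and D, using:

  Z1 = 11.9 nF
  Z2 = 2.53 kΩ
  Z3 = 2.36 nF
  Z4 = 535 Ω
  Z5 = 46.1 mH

Step 1 — Angular frequency: ω = 2π·f = 2π·5000 = 3.142e+04 rad/s.
Step 2 — Component impedances:
  Z1: Z = 1/(jωC) = -j/(ω·C) = 0 - j2675 Ω
  Z2: Z = R = 2530 Ω
  Z3: Z = 1/(jωC) = -j/(ω·C) = 0 - j1.349e+04 Ω
  Z4: Z = R = 535 Ω
  Z5: Z = jωL = j·3.142e+04·0.0461 = 0 + j1448 Ω
Step 3 — Bridge requires nodal analysis (the Z5 bridge couples midpoints C and D, so the two paths cannot be reduced to a simple series/parallel combination). Setting node B to ground and injecting 1 A at node A, the 3-node admittance system at A, C, D solves to V_A = Z_AB = 724.9 - j1686 Ω = 1836∠-66.7° Ω.
Step 4 — Power factor: PF = cos(φ) = Re(Z)/|Z| = 724.91/1835.6 = 0.3949.
Step 5 — Type: Im(Z) = -1686 ⇒ leading (phase φ = -66.7°).

PF = 0.3949 (leading, φ = -66.7°)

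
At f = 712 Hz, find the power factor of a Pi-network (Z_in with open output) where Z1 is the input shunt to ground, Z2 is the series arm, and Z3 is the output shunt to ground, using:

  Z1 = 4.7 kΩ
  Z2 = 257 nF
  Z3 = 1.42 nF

Step 1 — Angular frequency: ω = 2π·f = 2π·712 = 4474 rad/s.
Step 2 — Component impedances:
  Z1: Z = R = 4700 Ω
  Z2: Z = 1/(jωC) = -j/(ω·C) = 0 - j869.8 Ω
  Z3: Z = 1/(jωC) = -j/(ω·C) = 0 - j1.574e+05 Ω
Step 3 — With open output, the series arm Z2 and the output shunt Z3 appear in series to ground: Z2 + Z3 = 0 - j1.583e+05 Ω.
Step 4 — Parallel with input shunt Z1: Z_in = Z1 || (Z2 + Z3) = 4696 - j139.4 Ω = 4698∠-1.7° Ω.
Step 5 — Power factor: PF = cos(φ) = Re(Z)/|Z| = 4696/4698 = 0.9996.
Step 6 — Type: Im(Z) = -139.4 ⇒ leading (phase φ = -1.7°).

PF = 0.9996 (leading, φ = -1.7°)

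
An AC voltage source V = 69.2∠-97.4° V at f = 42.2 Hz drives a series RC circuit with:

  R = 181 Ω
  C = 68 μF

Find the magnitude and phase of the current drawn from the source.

Step 1 — Angular frequency: ω = 2π·f = 2π·42.2 = 265.2 rad/s.
Step 2 — Component impedances:
  R: Z = R = 181 Ω
  C: Z = 1/(jωC) = -j/(ω·C) = 0 - j55.46 Ω
Step 3 — Series combination: Z_total = R + C = 181 - j55.46 Ω = 189.3∠-17.0° Ω.
Step 4 — Source phasor: V = 69.2∠-97.4° V = -8.913 - j68.62 V.
Step 5 — Ohm's law: I = V / Z_total = (-8.913 - j68.62) / (181 - j55.46) = 0.06119 - j0.3604 A.
Step 6 — Convert to polar: |I| = 0.3655 A, ∠I = -80.4°.

I = 0.3655∠-80.4° A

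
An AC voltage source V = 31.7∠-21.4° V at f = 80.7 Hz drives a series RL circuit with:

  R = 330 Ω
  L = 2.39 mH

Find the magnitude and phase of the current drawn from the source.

Step 1 — Angular frequency: ω = 2π·f = 2π·80.7 = 507.1 rad/s.
Step 2 — Component impedances:
  R: Z = R = 330 Ω
  L: Z = jωL = j·507.1·0.00239 = 0 + j1.212 Ω
Step 3 — Series combination: Z_total = R + L = 330 + j1.212 Ω = 330∠0.2° Ω.
Step 4 — Source phasor: V = 31.7∠-21.4° V = 29.51 - j11.57 V.
Step 5 — Ohm's law: I = V / Z_total = (29.51 - j11.57) / (330 + j1.212) = 0.08931 - j0.03538 A.
Step 6 — Convert to polar: |I| = 0.09606 A, ∠I = -21.6°.

I = 0.09606∠-21.6° A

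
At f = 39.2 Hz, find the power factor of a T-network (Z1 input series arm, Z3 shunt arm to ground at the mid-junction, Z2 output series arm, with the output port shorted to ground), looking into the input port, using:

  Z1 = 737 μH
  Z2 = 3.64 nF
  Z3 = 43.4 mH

Step 1 — Angular frequency: ω = 2π·f = 2π·39.2 = 246.3 rad/s.
Step 2 — Component impedances:
  Z1: Z = jωL = j·246.3·0.000737 = 0 + j0.1815 Ω
  Z2: Z = 1/(jωC) = -j/(ω·C) = 0 - j1.115e+06 Ω
  Z3: Z = jωL = j·246.3·0.0434 = 0 + j10.69 Ω
Step 3 — With the output port shorted to ground, the output series arm Z2 runs from the junction to ground; the shunt arm Z3 also runs from the junction to ground. They appear in parallel: Z3 || Z2 = 0 + j10.69 Ω.
Step 4 — Series with input arm Z1: Z_in = Z1 + (Z3 || Z2) = 0 + j10.87 Ω = 10.87∠90.0° Ω.
Step 5 — Power factor: PF = cos(φ) = Re(Z)/|Z| = 0/10.87 = 0.
Step 6 — Type: Im(Z) = 10.87 ⇒ lagging (phase φ = 90.0°).

PF = 0 (lagging, φ = 90.0°)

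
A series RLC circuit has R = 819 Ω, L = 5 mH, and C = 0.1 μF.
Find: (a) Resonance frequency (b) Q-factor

Step 1 — Resonance condition Im(Z)=0 gives ω₀ = 1/√(LC).
Step 2 — ω₀ = 1/√(0.005·1e-07) = 4.472e+04 rad/s.
Step 3 — f₀ = ω₀/(2π) = 7118 Hz.
Step 4 — Series Q: Q = ω₀L/R = 4.472e+04·0.005/819 = 0.273.

(a) f₀ = 7118 Hz  (b) Q = 0.273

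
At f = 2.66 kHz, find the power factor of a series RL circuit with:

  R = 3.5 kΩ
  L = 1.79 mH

Step 1 — Angular frequency: ω = 2π·f = 2π·2660 = 1.671e+04 rad/s.
Step 2 — Component impedances:
  R: Z = R = 3500 Ω
  L: Z = jωL = j·1.671e+04·0.00179 = 0 + j29.92 Ω
Step 3 — Series combination: Z_total = R + L = 3500 + j29.92 Ω = 3500∠0.5° Ω.
Step 4 — Power factor: PF = cos(φ) = Re(Z)/|Z| = 3500/3500 = 1.
Step 5 — Type: Im(Z) = 29.92 ⇒ lagging (phase φ = 0.5°).

PF = 1 (lagging, φ = 0.5°)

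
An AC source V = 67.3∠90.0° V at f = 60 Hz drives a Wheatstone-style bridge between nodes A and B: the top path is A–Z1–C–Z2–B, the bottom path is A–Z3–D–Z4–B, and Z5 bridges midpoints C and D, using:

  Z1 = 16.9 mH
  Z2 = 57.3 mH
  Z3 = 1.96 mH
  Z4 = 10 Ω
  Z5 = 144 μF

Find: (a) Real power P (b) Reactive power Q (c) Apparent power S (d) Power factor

Step 1 — Angular frequency: ω = 2π·f = 2π·60 = 377 rad/s.
Step 2 — Component impedances:
  Z1: Z = jωL = j·377·0.0169 = 0 + j6.371 Ω
  Z2: Z = jωL = j·377·0.0573 = 0 + j21.6 Ω
  Z3: Z = jωL = j·377·0.00196 = 0 + j0.7389 Ω
  Z4: Z = R = 10 Ω
  Z5: Z = 1/(jωC) = -j/(ω·C) = 0 - j18.42 Ω
Step 3 — Bridge requires nodal analysis (the Z5 bridge couples midpoints C and D, so the two paths cannot be reduced to a simple series/parallel combination). Setting node B to ground and injecting 1 A at node A, the 3-node admittance system at A, C, D solves to V_A = Z_AB = 8.514 + j3.31 Ω = 9.135∠21.2° Ω.
Step 4 — Source phasor: V = 67.3∠90.0° V = 0 + j67.3 V.
Step 5 — Current: I = V / Z = 2.669 + j6.867 A = 7.367∠68.8° A.
Step 6 — Complex power: S = V·I* = 462.1 + j179.6 VA.
Step 7 — Real power: P = Re(S) = 462.1 W.
Step 8 — Reactive power: Q = Im(S) = 179.6 VAR.
Step 9 — Apparent power: |S| = 495.8 VA.
Step 10 — Power factor: PF = P/|S| = 0.9321 (lagging).

(a) P = 462.1 W  (b) Q = 179.6 VAR  (c) S = 495.8 VA  (d) PF = 0.9321 (lagging)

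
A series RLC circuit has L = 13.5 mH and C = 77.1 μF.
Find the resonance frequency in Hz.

Step 1 — Resonance condition Im(Z)=0 gives ω₀ = 1/√(LC).
Step 2 — ω₀ = 1/√(0.0135·7.71e-05) = 980.2 rad/s.
Step 3 — f₀ = ω₀/(2π) = 156 Hz.

f₀ = 156 Hz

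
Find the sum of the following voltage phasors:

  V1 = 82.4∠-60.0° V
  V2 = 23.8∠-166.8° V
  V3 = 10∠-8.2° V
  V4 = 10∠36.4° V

Step 1 — Convert each phasor to rectangular form:
  V1 = 82.4·(cos(-60.0°) + j·sin(-60.0°)) = 41.2 - j71.36 V
  V2 = 23.8·(cos(-166.8°) + j·sin(-166.8°)) = -23.17 - j5.435 V
  V3 = 10·(cos(-8.2°) + j·sin(-8.2°)) = 9.898 - j1.426 V
  V4 = 10·(cos(36.4°) + j·sin(36.4°)) = 8.049 + j5.934 V
Step 2 — Sum components: V_total = 35.98 - j72.29 V.
Step 3 — Convert to polar: |V_total| = 80.74 V, ∠V_total = -63.5°.

V_total = 80.74∠-63.5° V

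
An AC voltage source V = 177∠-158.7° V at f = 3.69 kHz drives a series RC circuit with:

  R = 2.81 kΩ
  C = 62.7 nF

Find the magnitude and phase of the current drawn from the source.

Step 1 — Angular frequency: ω = 2π·f = 2π·3690 = 2.318e+04 rad/s.
Step 2 — Component impedances:
  R: Z = R = 2810 Ω
  C: Z = 1/(jωC) = -j/(ω·C) = 0 - j687.9 Ω
Step 3 — Series combination: Z_total = R + C = 2810 - j687.9 Ω = 2893∠-13.8° Ω.
Step 4 — Source phasor: V = 177∠-158.7° V = -164.9 - j64.3 V.
Step 5 — Ohm's law: I = V / Z_total = (-164.9 - j64.3) / (2810 - j687.9) = -0.05008 - j0.03514 A.
Step 6 — Convert to polar: |I| = 0.06118 A, ∠I = -144.9°.

I = 0.06118∠-144.9° A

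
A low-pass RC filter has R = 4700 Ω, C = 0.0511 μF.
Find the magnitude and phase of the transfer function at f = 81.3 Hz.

Step 1 — Angular frequency: ω = 2π·81.3 = 510.8 rad/s.
Step 2 — Transfer function: H(jω) = 1/(1 + jωRC).
Step 3 — Denominator: 1 + jωRC = 1 + j·510.8·4700·5.11e-08 = 1 + j0.1227.
Step 4 — H = 0.9852 - j0.1209.
Step 5 — Magnitude: |H| = 0.9926 (-0.1 dB); phase: φ = -7.0°.

|H| = 0.9926 (-0.1 dB), φ = -7.0°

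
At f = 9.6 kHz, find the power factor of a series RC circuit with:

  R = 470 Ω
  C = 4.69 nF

Step 1 — Angular frequency: ω = 2π·f = 2π·9600 = 6.032e+04 rad/s.
Step 2 — Component impedances:
  R: Z = R = 470 Ω
  C: Z = 1/(jωC) = -j/(ω·C) = 0 - j3535 Ω
Step 3 — Series combination: Z_total = R + C = 470 - j3535 Ω = 3566∠-82.4° Ω.
Step 4 — Power factor: PF = cos(φ) = Re(Z)/|Z| = 470/3566 = 0.1318.
Step 5 — Type: Im(Z) = -3535 ⇒ leading (phase φ = -82.4°).

PF = 0.1318 (leading, φ = -82.4°)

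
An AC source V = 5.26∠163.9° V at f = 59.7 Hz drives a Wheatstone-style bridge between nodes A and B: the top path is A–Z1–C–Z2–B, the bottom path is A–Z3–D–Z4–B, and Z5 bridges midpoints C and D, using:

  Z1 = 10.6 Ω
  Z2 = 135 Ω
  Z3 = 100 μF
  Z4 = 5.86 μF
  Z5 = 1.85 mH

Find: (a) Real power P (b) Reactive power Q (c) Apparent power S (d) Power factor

Step 1 — Angular frequency: ω = 2π·f = 2π·59.7 = 375.1 rad/s.
Step 2 — Component impedances:
  Z1: Z = R = 10.6 Ω
  Z2: Z = R = 135 Ω
  Z3: Z = 1/(jωC) = -j/(ω·C) = 0 - j26.66 Ω
  Z4: Z = 1/(jωC) = -j/(ω·C) = 0 - j454.9 Ω
  Z5: Z = jωL = j·375.1·0.00185 = 0 + j0.6939 Ω
Step 3 — Bridge requires nodal analysis (the Z5 bridge couples midpoints C and D, so the two paths cannot be reduced to a simple series/parallel combination). Setting node B to ground and injecting 1 A at node A, the 3-node admittance system at A, C, D solves to V_A = Z_AB = 133.2 - j40.46 Ω = 139.2∠-16.9° Ω.
Step 4 — Source phasor: V = 5.26∠163.9° V = -5.054 + j1.459 V.
Step 5 — Current: I = V / Z = -0.03778 - j0.0005232 A = 0.03778∠-179.2° A.
Step 6 — Complex power: S = V·I* = 0.1901 - j0.05775 VA.
Step 7 — Real power: P = Re(S) = 0.1901 W.
Step 8 — Reactive power: Q = Im(S) = -0.05775 VAR.
Step 9 — Apparent power: |S| = 0.1987 VA.
Step 10 — Power factor: PF = P/|S| = 0.9568 (leading).

(a) P = 0.1901 W  (b) Q = -0.05775 VAR  (c) S = 0.1987 VA  (d) PF = 0.9568 (leading)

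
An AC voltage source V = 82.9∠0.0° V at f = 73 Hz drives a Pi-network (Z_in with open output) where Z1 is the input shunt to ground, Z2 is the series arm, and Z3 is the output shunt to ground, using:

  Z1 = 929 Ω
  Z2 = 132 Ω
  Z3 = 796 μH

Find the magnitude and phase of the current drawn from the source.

Step 1 — Angular frequency: ω = 2π·f = 2π·73 = 458.7 rad/s.
Step 2 — Component impedances:
  Z1: Z = R = 929 Ω
  Z2: Z = R = 132 Ω
  Z3: Z = jωL = j·458.7·0.000796 = 0 + j0.3651 Ω
Step 3 — With open output, the series arm Z2 and the output shunt Z3 appear in series to ground: Z2 + Z3 = 132 + j0.3651 Ω.
Step 4 — Parallel with input shunt Z1: Z_in = Z1 || (Z2 + Z3) = 115.6 + j0.2799 Ω = 115.6∠0.1° Ω.
Step 5 — Source phasor: V = 82.9∠0.0° V = 82.9 V.
Step 6 — Ohm's law: I = V / Z_total = (82.9) / (115.6 + j0.2799) = 0.7173 - j0.001737 A.
Step 7 — Convert to polar: |I| = 0.7173 A, ∠I = -0.1°.

I = 0.7173∠-0.1° A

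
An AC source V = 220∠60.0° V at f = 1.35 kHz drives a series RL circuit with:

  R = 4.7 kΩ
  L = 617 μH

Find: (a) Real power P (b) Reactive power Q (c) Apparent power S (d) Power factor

Step 1 — Angular frequency: ω = 2π·f = 2π·1350 = 8482 rad/s.
Step 2 — Component impedances:
  R: Z = R = 4700 Ω
  L: Z = jωL = j·8482·0.000617 = 0 + j5.234 Ω
Step 3 — Series combination: Z_total = R + L = 4700 + j5.234 Ω = 4700∠0.1° Ω.
Step 4 — Source phasor: V = 220∠60.0° V = 110 + j190.5 V.
Step 5 — Current: I = V / Z = 0.02345 + j0.04051 A = 0.04681∠59.9° A.
Step 6 — Complex power: S = V·I* = 10.3 + j0.01147 VA.
Step 7 — Real power: P = Re(S) = 10.3 W.
Step 8 — Reactive power: Q = Im(S) = 0.01147 VAR.
Step 9 — Apparent power: |S| = 10.3 VA.
Step 10 — Power factor: PF = P/|S| = 1 (lagging).

(a) P = 10.3 W  (b) Q = 0.01147 VAR  (c) S = 10.3 VA  (d) PF = 1 (lagging)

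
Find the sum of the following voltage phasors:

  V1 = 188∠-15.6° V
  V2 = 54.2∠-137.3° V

Step 1 — Convert each phasor to rectangular form:
  V1 = 188·(cos(-15.6°) + j·sin(-15.6°)) = 181.1 - j50.56 V
  V2 = 54.2·(cos(-137.3°) + j·sin(-137.3°)) = -39.83 - j36.76 V
Step 2 — Sum components: V_total = 141.2 - j87.31 V.
Step 3 — Convert to polar: |V_total| = 166.1 V, ∠V_total = -31.7°.

V_total = 166.1∠-31.7° V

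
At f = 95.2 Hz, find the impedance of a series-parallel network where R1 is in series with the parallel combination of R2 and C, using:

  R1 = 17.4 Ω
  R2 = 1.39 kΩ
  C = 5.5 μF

Step 1 — Angular frequency: ω = 2π·f = 2π·95.2 = 598.2 rad/s.
Step 2 — Component impedances:
  R1: Z = R = 17.4 Ω
  R2: Z = R = 1390 Ω
  C: Z = 1/(jωC) = -j/(ω·C) = 0 - j304 Ω
Step 3 — Parallel branch: R2 || C = 1/(1/R2 + 1/C) = 63.44 - j290.1 Ω.
Step 4 — Series with R1: Z_total = R1 + (R2 || C) = 80.84 - j290.1 Ω = 301.1∠-74.4° Ω.

Z = 80.84 - j290.1 Ω = 301.1∠-74.4° Ω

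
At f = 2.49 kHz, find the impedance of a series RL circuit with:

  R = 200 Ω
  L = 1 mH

Step 1 — Angular frequency: ω = 2π·f = 2π·2490 = 1.565e+04 rad/s.
Step 2 — Component impedances:
  R: Z = R = 200 Ω
  L: Z = jωL = j·1.565e+04·0.001 = 0 + j15.65 Ω
Step 3 — Series combination: Z_total = R + L = 200 + j15.65 Ω = 200.6∠4.5° Ω.

Z = 200 + j15.65 Ω = 200.6∠4.5° Ω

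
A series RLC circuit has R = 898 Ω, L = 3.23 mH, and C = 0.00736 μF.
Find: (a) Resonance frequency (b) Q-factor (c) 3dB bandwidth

Step 1 — Resonance condition Im(Z)=0 gives ω₀ = 1/√(LC).
Step 2 — ω₀ = 1/√(0.00323·7.36e-09) = 2.051e+05 rad/s.
Step 3 — f₀ = ω₀/(2π) = 3.264e+04 Hz.
Step 4 — Series Q: Q = ω₀L/R = 2.051e+05·0.00323/898 = 0.7377.
Step 5 — 3dB bandwidth: Δω = ω₀/Q = 2.78e+05 rad/s; BW = Δω/(2π) = 4.425e+04 Hz.

(a) f₀ = 3.264e+04 Hz  (b) Q = 0.7377  (c) BW = 4.425e+04 Hz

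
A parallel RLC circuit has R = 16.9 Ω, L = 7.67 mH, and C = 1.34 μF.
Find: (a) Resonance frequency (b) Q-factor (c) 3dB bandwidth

Step 1 — Resonance: ω₀ = 1/√(LC) = 1/√(0.00767·1.34e-06) = 9864 rad/s.
Step 2 — f₀ = ω₀/(2π) = 1570 Hz.
Step 3 — Parallel Q: Q = R/(ω₀L) = 16.9/(9864·0.00767) = 0.2234.
Step 4 — Bandwidth: Δω = ω₀/Q = 4.416e+04 rad/s; BW = Δω/(2π) = 7028 Hz.

(a) f₀ = 1570 Hz  (b) Q = 0.2234  (c) BW = 7028 Hz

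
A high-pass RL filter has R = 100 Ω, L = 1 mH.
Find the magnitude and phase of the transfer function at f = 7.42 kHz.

Step 1 — Angular frequency: ω = 2π·7420 = 4.662e+04 rad/s.
Step 2 — Transfer function: H(jω) = jωL/(R + jωL).
Step 3 — Numerator jωL = j·46.62; denominator R + jωL = 100 + j46.62.
Step 4 — H = 0.1785 + j0.383.
Step 5 — Magnitude: |H| = 0.4225 (-7.5 dB); phase: φ = 65.0°.

|H| = 0.4225 (-7.5 dB), φ = 65.0°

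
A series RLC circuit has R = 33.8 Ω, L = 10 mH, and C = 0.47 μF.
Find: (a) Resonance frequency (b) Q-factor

Step 1 — Resonance condition Im(Z)=0 gives ω₀ = 1/√(LC).
Step 2 — ω₀ = 1/√(0.01·4.7e-07) = 1.459e+04 rad/s.
Step 3 — f₀ = ω₀/(2π) = 2322 Hz.
Step 4 — Series Q: Q = ω₀L/R = 1.459e+04·0.01/33.8 = 4.316.

(a) f₀ = 2322 Hz  (b) Q = 4.316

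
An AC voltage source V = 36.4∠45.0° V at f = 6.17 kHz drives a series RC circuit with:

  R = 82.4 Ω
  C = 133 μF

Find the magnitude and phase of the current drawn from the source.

Step 1 — Angular frequency: ω = 2π·f = 2π·6170 = 3.877e+04 rad/s.
Step 2 — Component impedances:
  R: Z = R = 82.4 Ω
  C: Z = 1/(jωC) = -j/(ω·C) = 0 - j0.1939 Ω
Step 3 — Series combination: Z_total = R + C = 82.4 - j0.1939 Ω = 82.4∠-0.1° Ω.
Step 4 — Source phasor: V = 36.4∠45.0° V = 25.74 + j25.74 V.
Step 5 — Ohm's law: I = V / Z_total = (25.74 + j25.74) / (82.4 - j0.1939) = 0.3116 + j0.3131 A.
Step 6 — Convert to polar: |I| = 0.4417 A, ∠I = 45.1°.

I = 0.4417∠45.1° A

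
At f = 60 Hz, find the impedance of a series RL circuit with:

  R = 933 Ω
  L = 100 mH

Step 1 — Angular frequency: ω = 2π·f = 2π·60 = 377 rad/s.
Step 2 — Component impedances:
  R: Z = R = 933 Ω
  L: Z = jωL = j·377·0.1 = 0 + j37.7 Ω
Step 3 — Series combination: Z_total = R + L = 933 + j37.7 Ω = 933.8∠2.3° Ω.

Z = 933 + j37.7 Ω = 933.8∠2.3° Ω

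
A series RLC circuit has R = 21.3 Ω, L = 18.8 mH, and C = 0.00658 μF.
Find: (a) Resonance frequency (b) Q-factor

Step 1 — Resonance condition Im(Z)=0 gives ω₀ = 1/√(LC).
Step 2 — ω₀ = 1/√(0.0188·6.58e-09) = 8.991e+04 rad/s.
Step 3 — f₀ = ω₀/(2π) = 1.431e+04 Hz.
Step 4 — Series Q: Q = ω₀L/R = 8.991e+04·0.0188/21.3 = 79.36.

(a) f₀ = 1.431e+04 Hz  (b) Q = 79.36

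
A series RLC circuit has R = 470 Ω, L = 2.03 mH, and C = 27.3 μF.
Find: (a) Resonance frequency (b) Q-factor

Step 1 — Resonance condition Im(Z)=0 gives ω₀ = 1/√(LC).
Step 2 — ω₀ = 1/√(0.00203·2.73e-05) = 4248 rad/s.
Step 3 — f₀ = ω₀/(2π) = 676.1 Hz.
Step 4 — Series Q: Q = ω₀L/R = 4248·0.00203/470 = 0.01835.

(a) f₀ = 676.1 Hz  (b) Q = 0.01835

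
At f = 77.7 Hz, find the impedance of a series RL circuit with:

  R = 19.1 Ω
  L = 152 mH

Step 1 — Angular frequency: ω = 2π·f = 2π·77.7 = 488.2 rad/s.
Step 2 — Component impedances:
  R: Z = R = 19.1 Ω
  L: Z = jωL = j·488.2·0.152 = 0 + j74.21 Ω
Step 3 — Series combination: Z_total = R + L = 19.1 + j74.21 Ω = 76.63∠75.6° Ω.

Z = 19.1 + j74.21 Ω = 76.63∠75.6° Ω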